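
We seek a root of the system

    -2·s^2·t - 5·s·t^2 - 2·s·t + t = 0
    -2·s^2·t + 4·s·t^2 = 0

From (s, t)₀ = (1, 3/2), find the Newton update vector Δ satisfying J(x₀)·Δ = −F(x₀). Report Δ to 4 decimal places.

At (1, 3/2): F = (-15.7500, 6.0000).
Jacobian J = [[-4·s·t - 5·t^2 - 2·t, -2·s^2 - 10·s·t - 2·s + 1], [-4·s·t + 4·t^2, -2·s^2 + 8·s·t]].
At the point, J = [[-20.2500, -18.0000], [3.0000, 10.0000]] (det J = -148.5000).
Solving J·Δ = −F gives Δ = (-0.3333, -0.5000).

(-0.3333, -0.5000)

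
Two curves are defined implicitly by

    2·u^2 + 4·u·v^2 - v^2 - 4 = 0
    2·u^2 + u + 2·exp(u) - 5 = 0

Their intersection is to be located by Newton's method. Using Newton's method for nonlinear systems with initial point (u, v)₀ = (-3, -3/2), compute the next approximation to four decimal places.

At (-3, -3/2): F = (-15.2500, 10.099574).
Jacobian J = [[4·u + 4·v^2, 8·u·v - 2·v], [4·u + 2·exp(u) + 1, 0]].
At the point, J = [[-3.0000, 39.0000], [-10.900426, 0.0000]] (det J = 425.116609).
Solving J·Δ = −F gives Δ = (0.9265, 0.4623).
Then the next iterate is (u, v)₁ = (-2.0735, -1.0377).

(-2.0735, -1.0377)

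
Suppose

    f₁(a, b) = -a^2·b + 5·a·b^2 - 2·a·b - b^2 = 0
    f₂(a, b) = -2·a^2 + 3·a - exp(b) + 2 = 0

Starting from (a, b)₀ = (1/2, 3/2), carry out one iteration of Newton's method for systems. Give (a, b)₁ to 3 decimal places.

(0.443, 1.157)

At (1/2, 3/2): F = (1.500, -1.48169).
Jacobian J = [[-2·a·b + 5·b^2 - 2·b, -a^2 + 10·a·b - 2·a - 2·b], [-4·a + 3, -exp(b)]].
At the point, J = [[6.750, 3.250], [1.000, -4.48169]] (det J = -33.50140).
Solving J·Δ = −F gives Δ = (-0.057, -0.343).
Then the next iterate is (a, b)₁ = (0.443, 1.157).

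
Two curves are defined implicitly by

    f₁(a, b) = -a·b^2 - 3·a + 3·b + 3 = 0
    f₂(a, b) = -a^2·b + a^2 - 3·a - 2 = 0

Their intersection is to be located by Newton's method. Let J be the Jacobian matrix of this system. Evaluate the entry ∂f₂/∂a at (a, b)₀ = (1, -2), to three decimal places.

3.000

∂f₂/∂a = -2·a·b + 2·a - 3.
At (1, -2) this is 3.000.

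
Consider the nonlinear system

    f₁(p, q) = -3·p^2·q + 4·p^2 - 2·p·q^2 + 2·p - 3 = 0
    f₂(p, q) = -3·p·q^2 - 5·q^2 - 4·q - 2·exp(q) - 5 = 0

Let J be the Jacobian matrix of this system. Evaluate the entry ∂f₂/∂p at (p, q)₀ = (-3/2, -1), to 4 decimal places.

-3.0000

∂f₂/∂p = -3·q^2.
At (-3/2, -1) this is -3.0000.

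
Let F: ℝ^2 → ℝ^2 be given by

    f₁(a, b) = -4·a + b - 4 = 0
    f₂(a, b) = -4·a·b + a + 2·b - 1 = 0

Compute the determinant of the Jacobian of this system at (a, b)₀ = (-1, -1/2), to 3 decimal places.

-27.000

J = [[-4, 1], [-4·b + 1, -4·a + 2]].
At the point, J = [[-4.000, 1.000], [3.000, 6.000]].
det J = -27.000.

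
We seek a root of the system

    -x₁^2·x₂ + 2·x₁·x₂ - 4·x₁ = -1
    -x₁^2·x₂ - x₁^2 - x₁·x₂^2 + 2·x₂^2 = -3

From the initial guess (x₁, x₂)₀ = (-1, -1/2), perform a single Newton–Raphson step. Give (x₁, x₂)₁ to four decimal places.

(-0.3810, 0.4286)

At (-1, -1/2): F = (6.5000, 3.2500).
Jacobian J = [[-2·x₁·x₂ + 2·x₂ - 4, -x₁^2 + 2·x₁], [-2·x₁·x₂ - 2·x₁ - x₂^2, -x₁^2 - 2·x₁·x₂ + 4·x₂]].
At the point, J = [[-6.0000, -3.0000], [0.7500, -4.0000]] (det J = 26.2500).
Solving J·Δ = −F gives Δ = (0.6190, 0.9286).
Then the next iterate is (x₁, x₂)₁ = (-0.3810, 0.4286).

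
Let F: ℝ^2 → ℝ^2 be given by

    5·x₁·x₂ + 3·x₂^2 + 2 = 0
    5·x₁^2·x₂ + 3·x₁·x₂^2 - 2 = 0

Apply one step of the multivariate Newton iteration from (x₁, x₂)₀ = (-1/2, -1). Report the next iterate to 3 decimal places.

(-0.318, -0.225)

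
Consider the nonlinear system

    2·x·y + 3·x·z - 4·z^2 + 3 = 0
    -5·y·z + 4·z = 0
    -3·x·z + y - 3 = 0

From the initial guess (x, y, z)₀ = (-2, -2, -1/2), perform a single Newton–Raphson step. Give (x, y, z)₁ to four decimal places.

At (-2, -2, -1/2): F = (13.0000, -7.0000, -8.0000).
Jacobian J = [[2·y + 3·z, 2·x, 3·x - 8·z], [0, -5·z, -5·y + 4], [-3·z, 1, -3·x]].
At the point, J = [[-5.5000, -4.0000, -2.0000], [0.0000, 2.5000, 14.0000], [1.5000, 1.0000, 6.0000]] (det J = -82.0000).
Solving J·Δ = −F gives Δ = (3.2561, -1.6220, 0.7896).
Then the next iterate is (x, y, z)₁ = (1.2561, -3.6220, 0.2896).

(1.2561, -3.6220, 0.2896)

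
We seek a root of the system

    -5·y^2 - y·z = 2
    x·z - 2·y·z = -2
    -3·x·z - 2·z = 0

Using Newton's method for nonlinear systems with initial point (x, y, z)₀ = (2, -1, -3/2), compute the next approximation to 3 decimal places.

(-4.342, -0.081, -3.568)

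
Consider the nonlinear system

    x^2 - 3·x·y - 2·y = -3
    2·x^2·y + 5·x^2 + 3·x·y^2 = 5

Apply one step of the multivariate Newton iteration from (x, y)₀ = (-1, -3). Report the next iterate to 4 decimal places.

(-1.4775, -0.6577)

At (-1, -3): F = (1.0000, -33.0000).
Jacobian J = [[2·x - 3·y, -3·x - 2], [4·x·y + 10·x + 3·y^2, 2·x^2 + 6·x·y]].
At the point, J = [[7.0000, 1.0000], [29.0000, 20.0000]] (det J = 111.0000).
Solving J·Δ = −F gives Δ = (-0.4775, 2.3423).
Then the next iterate is (x, y)₁ = (-1.4775, -0.6577).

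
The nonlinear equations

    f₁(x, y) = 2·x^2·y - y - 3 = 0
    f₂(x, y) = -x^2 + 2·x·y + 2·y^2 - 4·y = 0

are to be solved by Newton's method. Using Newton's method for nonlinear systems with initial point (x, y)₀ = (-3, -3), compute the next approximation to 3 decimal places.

At (-3, -3): F = (-54.000, 39.000).
Jacobian J = [[4·x·y, 2·x^2 - 1], [-2·x + 2·y, 2·x + 4·y - 4]].
At the point, J = [[36.000, 17.000], [0.000, -22.000]] (det J = -792.000).
Solving J·Δ = −F gives Δ = (0.663, 1.773).
Then the next iterate is (x, y)₁ = (-2.337, -1.227).

(-2.337, -1.227)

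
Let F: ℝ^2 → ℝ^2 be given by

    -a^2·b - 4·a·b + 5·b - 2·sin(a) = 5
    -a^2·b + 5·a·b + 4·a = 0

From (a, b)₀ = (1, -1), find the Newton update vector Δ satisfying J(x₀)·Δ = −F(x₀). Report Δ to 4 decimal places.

At (1, -1): F = (-6.682942, 0.0000).
Jacobian J = [[-2·a·b - 4·b - 2·cos(a), -a^2 - 4·a + 5], [-2·a·b + 5·b + 4, -a^2 + 5·a]].
At the point, J = [[4.919395, 0.0000], [1.0000, 4.0000]] (det J = 19.677582).
Solving J·Δ = −F gives Δ = (1.3585, -0.3396).

(1.3585, -0.3396)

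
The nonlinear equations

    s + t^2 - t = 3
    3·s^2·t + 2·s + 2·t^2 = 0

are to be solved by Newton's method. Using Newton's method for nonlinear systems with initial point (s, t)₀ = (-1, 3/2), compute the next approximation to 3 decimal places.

(0.880, 2.185)

At (-1, 3/2): F = (-3.250, 7.000).
Jacobian J = [[1, 2·t - 1], [6·s·t + 2, 3·s^2 + 4·t]].
At the point, J = [[1.000, 2.000], [-7.000, 9.000]] (det J = 23.000).
Solving J·Δ = −F gives Δ = (1.880, 0.685).
Then the next iterate is (s, t)₁ = (0.880, 2.185).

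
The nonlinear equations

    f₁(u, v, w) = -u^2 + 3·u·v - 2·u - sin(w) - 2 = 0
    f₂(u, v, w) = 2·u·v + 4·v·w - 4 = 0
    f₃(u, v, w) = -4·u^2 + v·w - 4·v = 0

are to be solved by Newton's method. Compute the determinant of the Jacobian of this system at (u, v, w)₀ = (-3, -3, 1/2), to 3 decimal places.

2801.323

J = [[-2·u + 3·v - 2, 3·u, -cos(w)], [2·v, 2·u + 4·w, 4·v], [-8·u, w - 4, v]].
At the point, J = [[-5.000, -9.000, -0.87758], [-6.000, -4.000, -12.000], [24.000, -3.500, -3.000]].
det J = 2801.323.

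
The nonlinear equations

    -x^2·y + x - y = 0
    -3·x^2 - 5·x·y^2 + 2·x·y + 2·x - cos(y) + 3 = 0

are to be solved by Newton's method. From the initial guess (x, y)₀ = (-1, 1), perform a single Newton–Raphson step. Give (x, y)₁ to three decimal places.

(-0.299, 0.552)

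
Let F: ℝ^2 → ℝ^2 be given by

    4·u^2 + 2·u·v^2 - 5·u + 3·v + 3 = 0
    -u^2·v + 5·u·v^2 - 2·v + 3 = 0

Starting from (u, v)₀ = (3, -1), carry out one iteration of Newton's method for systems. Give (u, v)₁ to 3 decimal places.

(1.890, -0.591)

At (3, -1): F = (27.000, 29.000).
Jacobian J = [[8·u + 2·v^2 - 5, 4·u·v + 3], [-2·u·v + 5·v^2, -u^2 + 10·u·v - 2]].
At the point, J = [[21.000, -9.000], [11.000, -41.000]] (det J = -762.000).
Solving J·Δ = −F gives Δ = (-1.110, 0.409).
Then the next iterate is (u, v)₁ = (1.890, -0.591).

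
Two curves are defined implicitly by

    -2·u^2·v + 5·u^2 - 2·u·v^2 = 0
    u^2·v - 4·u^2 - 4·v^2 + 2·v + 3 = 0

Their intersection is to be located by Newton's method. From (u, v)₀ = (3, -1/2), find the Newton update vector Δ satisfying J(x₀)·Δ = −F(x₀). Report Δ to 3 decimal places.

(-1.504, -0.073)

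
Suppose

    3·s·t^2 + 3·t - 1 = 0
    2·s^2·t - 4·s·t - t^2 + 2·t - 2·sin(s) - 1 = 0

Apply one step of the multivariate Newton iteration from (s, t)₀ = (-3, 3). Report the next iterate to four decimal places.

(-1.4788, 2.3740)

At (-3, 3): F = (-73.0000, 86.282240).
Jacobian J = [[3·t^2, 6·s·t + 3], [4·s·t - 4·t - 2·cos(s), 2·s^2 - 4·s - 2·t + 2]].
At the point, J = [[27.0000, -51.0000], [-46.020015, 26.0000]] (det J = -1645.020765).
Solving J·Δ = −F gives Δ = (1.5212, -0.6260).
Then the next iterate is (s, t)₁ = (-1.4788, 2.3740).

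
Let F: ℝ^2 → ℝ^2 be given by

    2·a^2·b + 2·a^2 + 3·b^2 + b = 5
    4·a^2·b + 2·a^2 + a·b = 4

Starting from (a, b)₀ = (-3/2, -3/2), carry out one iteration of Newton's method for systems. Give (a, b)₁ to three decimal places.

(-0.612, -1.310)

At (-3/2, -3/2): F = (-2.000, -10.750).
Jacobian J = [[4·a·b + 4·a, 2·a^2 + 6·b + 1], [8·a·b + 4·a + b, 4·a^2 + a]].
At the point, J = [[3.000, -3.500], [10.500, 7.500]] (det J = 59.250).
Solving J·Δ = −F gives Δ = (0.888, 0.190).
Then the next iterate is (a, b)₁ = (-0.612, -1.310).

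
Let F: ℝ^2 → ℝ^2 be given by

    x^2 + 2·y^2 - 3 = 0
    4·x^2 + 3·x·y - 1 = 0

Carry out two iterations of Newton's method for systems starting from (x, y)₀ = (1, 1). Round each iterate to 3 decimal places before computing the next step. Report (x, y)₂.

(0.239, 1.220)

At (1, 1): F = (0.000, 6.000).
Jacobian J = [[2·x, 4·y], [8·x + 3·y, 3·x]].
At the point, J = [[2.000, 4.000], [11.000, 3.000]] (det J = -38.000).
Solving J·Δ = −F gives Δ = (-0.632, 0.316).
Then the next iterate is (x, y)₁ = (0.368, 1.316).
Round to (0.368, 1.316) and repeat: F = (0.59914, 0.99456), J = [[0.736, 5.264], [6.892, 1.104]].
Δ = (-0.129, -0.096), so (x, y)₂ = (0.239, 1.220).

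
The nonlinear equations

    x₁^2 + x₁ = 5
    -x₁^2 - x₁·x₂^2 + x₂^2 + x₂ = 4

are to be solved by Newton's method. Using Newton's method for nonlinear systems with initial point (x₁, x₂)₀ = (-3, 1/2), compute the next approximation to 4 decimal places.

(-2.8000, 2.5700)

At (-3, 1/2): F = (1.0000, -11.5000).
Jacobian J = [[2·x₁ + 1, 0], [-2·x₁ - x₂^2, -2·x₁·x₂ + 2·x₂ + 1]].
At the point, J = [[-5.0000, 0.0000], [5.7500, 5.0000]] (det J = -25.0000).
Solving J·Δ = −F gives Δ = (0.2000, 2.0700).
Then the next iterate is (x₁, x₂)₁ = (-2.8000, 2.5700).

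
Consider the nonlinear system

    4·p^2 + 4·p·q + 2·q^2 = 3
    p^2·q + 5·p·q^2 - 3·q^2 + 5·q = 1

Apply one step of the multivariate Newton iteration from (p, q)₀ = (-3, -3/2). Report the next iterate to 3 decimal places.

At (-3, -3/2): F = (55.500, -62.500).
Jacobian J = [[8·p + 4·q, 4·p + 4·q], [2·p·q + 5·q^2, p^2 + 10·p·q - 6·q + 5]].
At the point, J = [[-30.000, -18.000], [20.250, 68.000]] (det J = -1675.500).
Solving J·Δ = −F gives Δ = (1.581, 0.448).
Then the next iterate is (p, q)₁ = (-1.419, -1.052).

(-1.419, -1.052)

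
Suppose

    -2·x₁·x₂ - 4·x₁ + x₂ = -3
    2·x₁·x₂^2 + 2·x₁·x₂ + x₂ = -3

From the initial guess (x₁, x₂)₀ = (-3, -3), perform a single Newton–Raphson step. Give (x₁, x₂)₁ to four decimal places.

At (-3, -3): F = (-6.0000, -36.0000).
Jacobian J = [[-2·x₂ - 4, -2·x₁ + 1], [2·x₂^2 + 2·x₂, 4·x₁·x₂ + 2·x₁ + 1]].
At the point, J = [[2.0000, 7.0000], [12.0000, 31.0000]] (det J = -22.0000).
Solving J·Δ = −F gives Δ = (3.0000, 0.0000).
Then the next iterate is (x₁, x₂)₁ = (0.0000, -3.0000).

(0.0000, -3.0000)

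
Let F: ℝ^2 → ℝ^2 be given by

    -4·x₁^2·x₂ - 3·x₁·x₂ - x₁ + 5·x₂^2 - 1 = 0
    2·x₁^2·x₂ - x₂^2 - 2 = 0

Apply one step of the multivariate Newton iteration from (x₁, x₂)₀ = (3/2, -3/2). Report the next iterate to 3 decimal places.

At (3/2, -3/2): F = (29.000, -11.000).
Jacobian J = [[-8·x₁·x₂ - 3·x₂ - 1, -4·x₁^2 - 3·x₁ + 10·x₂], [4·x₁·x₂, 2·x₁^2 - 2·x₂]].
At the point, J = [[21.500, -28.500], [-9.000, 7.500]] (det J = -95.250).
Solving J·Δ = −F gives Δ = (-1.008, 0.257).
Then the next iterate is (x₁, x₂)₁ = (0.492, -1.243).

(0.492, -1.243)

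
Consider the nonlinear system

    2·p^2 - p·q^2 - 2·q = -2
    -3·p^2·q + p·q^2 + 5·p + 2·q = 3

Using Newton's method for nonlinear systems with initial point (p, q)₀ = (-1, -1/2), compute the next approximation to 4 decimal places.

At (-1, -1/2): F = (5.2500, -7.7500).
Jacobian J = [[4·p - q^2, -2·p·q - 2], [-6·p·q + q^2 + 5, -3·p^2 + 2·p·q + 2]].
At the point, J = [[-4.2500, -3.0000], [2.2500, 0.0000]] (det J = 6.7500).
Solving J·Δ = −F gives Δ = (3.4444, -3.1296).
Then the next iterate is (p, q)₁ = (2.4444, -3.6296).

(2.4444, -3.6296)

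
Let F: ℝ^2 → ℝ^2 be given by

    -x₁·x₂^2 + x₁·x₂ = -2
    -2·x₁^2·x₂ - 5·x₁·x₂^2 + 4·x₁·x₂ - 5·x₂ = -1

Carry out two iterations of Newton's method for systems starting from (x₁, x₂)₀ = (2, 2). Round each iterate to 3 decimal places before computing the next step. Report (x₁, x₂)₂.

(-3.643, -3.933)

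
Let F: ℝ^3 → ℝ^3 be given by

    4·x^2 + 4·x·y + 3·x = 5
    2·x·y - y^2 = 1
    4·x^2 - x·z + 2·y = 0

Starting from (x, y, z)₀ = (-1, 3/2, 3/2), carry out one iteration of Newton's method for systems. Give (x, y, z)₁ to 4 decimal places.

(-4.5714, -1.8929, -34.1429)

At (-1, 3/2, 3/2): F = (-10.0000, -6.2500, 8.5000).
Jacobian J = [[8·x + 4·y + 3, 4·x, 0], [2·y, 2·x - 2·y, 0], [8·x - z, 2, -x]].
At the point, J = [[1.0000, -4.0000, 0.0000], [3.0000, -5.0000, 0.0000], [-9.5000, 2.0000, 1.0000]] (det J = 7.0000).
Solving J·Δ = −F gives Δ = (-3.5714, -3.3929, -35.6429).
Then the next iterate is (x, y, z)₁ = (-4.5714, -1.8929, -34.1429).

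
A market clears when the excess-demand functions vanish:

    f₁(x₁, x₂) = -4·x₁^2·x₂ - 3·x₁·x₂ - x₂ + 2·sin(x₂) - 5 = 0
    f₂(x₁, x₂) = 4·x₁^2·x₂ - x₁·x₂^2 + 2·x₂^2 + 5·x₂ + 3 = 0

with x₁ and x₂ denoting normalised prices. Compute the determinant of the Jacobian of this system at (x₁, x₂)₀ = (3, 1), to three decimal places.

-19.854

J = [[-8·x₁·x₂ - 3·x₂, -4·x₁^2 - 3·x₁ + 2·cos(x₂) - 1], [8·x₁·x₂ - x₂^2, 4·x₁^2 - 2·x₁·x₂ + 4·x₂ + 5]].
At the point, J = [[-27.000, -44.91940], [23.000, 39.000]].
det J = -19.854.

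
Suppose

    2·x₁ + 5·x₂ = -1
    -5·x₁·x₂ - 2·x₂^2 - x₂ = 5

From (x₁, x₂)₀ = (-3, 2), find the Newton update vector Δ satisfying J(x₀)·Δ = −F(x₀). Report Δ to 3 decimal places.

(0.726, -1.290)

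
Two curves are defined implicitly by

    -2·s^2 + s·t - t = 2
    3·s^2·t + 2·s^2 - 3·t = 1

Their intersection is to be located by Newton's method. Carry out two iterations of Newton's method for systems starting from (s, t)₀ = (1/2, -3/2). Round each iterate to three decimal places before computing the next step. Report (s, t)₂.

At (1/2, -3/2): F = (-1.750, 2.875).
Jacobian J = [[-4·s + t, s - 1], [6·s·t + 4·s, 3·s^2 - 3]].
At the point, J = [[-3.500, -0.500], [-2.500, -2.250]] (det J = 6.625).
Solving J·Δ = −F gives Δ = (-0.811, 2.179).
Then the next iterate is (s, t)₁ = (-0.311, 0.679).
Round to (-0.311, 0.679) and repeat: F = (-3.08361, -2.64654), J = [[1.923, -1.311], [-2.51101, -2.70984]].
Δ = (0.575, -1.509), so (s, t)₂ = (0.264, -0.830).

(0.264, -0.830)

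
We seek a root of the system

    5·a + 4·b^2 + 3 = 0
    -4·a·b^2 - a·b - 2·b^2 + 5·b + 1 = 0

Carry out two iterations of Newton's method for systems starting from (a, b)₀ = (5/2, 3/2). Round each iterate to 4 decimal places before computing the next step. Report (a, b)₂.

(-7.1383, 3.3234)

At (5/2, 3/2): F = (24.5000, -22.2500).
Jacobian J = [[5, 8·b], [-4·b^2 - b, -8·a·b - a - 4·b + 5]].
At the point, J = [[5.0000, 12.0000], [-10.5000, -33.5000]] (det J = -41.5000).
Solving J·Δ = −F gives Δ = (-13.3434, 3.5181).
Then the next iterate is (a, b)₁ = (-10.8434, 5.0181).
Round to (-10.8434, 5.0181) and repeat: F = (49.508310, 1122.345942), J = [[5.0000, 40.1448], [-105.743410, 431.077124]].
Δ = (3.7051, -1.6947), so (a, b)₂ = (-7.1383, 3.3234).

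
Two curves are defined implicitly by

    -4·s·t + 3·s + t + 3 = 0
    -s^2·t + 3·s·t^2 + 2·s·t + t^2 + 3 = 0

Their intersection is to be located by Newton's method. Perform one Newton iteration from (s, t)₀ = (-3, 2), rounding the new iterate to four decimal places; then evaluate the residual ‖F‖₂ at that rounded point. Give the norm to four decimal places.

11.8885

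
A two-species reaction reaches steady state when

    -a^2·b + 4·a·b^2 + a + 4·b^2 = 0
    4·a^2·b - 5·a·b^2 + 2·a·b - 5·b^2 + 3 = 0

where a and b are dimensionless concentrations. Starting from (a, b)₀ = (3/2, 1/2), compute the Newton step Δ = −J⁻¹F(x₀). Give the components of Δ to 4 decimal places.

At (3/2, 1/2): F = (2.8750, 5.8750).
Jacobian J = [[-2·a·b + 4·b^2 + 1, -a^2 + 8·a·b + 8·b], [8·a·b - 5·b^2 + 2·b, 4·a^2 - 10·a·b + 2·a - 10·b]].
At the point, J = [[0.5000, 7.7500], [5.7500, -0.5000]] (det J = -44.8125).
Solving J·Δ = −F gives Δ = (-1.0481, -0.3033).

(-1.0481, -0.3033)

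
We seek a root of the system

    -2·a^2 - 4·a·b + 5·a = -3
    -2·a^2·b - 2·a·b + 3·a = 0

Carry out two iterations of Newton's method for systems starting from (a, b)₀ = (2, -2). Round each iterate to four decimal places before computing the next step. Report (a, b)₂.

At (2, -2): F = (21.0000, 30.0000).
Jacobian J = [[-4·a - 4·b + 5, -4·a], [-4·a·b - 2·b + 3, -2·a^2 - 2·a]].
At the point, J = [[5.0000, -8.0000], [23.0000, -12.0000]] (det J = 124.0000).
Solving J·Δ = −F gives Δ = (0.0968, 2.6855).
Then the next iterate is (a, b)₁ = (2.0968, 0.6855).
Round to (2.0968, 0.6855) and repeat: F = (-1.058566, -2.612011), J = [[-6.1292, -8.3872], [-4.120426, -12.986740]].
Δ = (0.1812, -0.2586), so (a, b)₂ = (2.2780, 0.4269).

(2.2780, 0.4269)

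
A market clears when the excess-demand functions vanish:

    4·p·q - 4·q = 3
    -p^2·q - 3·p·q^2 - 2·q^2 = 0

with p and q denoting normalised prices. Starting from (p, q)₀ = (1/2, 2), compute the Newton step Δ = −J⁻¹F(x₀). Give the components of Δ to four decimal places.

At (1/2, 2): F = (-7.0000, -14.5000).
Jacobian J = [[4·q, 4·p - 4], [-2·p·q - 3·q^2, -p^2 - 6·p·q - 4·q]].
At the point, J = [[8.0000, -2.0000], [-14.0000, -14.2500]] (det J = -142.0000).
Solving J·Δ = −F gives Δ = (0.4982, -1.5070).

(0.4982, -1.5070)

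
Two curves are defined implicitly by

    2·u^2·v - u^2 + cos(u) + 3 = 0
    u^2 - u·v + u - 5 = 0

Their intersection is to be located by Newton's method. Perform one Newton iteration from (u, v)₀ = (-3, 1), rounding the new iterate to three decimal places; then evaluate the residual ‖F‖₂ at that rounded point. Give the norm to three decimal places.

2.572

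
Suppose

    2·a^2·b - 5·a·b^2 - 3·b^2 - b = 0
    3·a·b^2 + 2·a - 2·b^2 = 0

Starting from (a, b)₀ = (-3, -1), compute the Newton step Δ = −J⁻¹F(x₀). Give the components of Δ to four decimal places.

At (-3, -1): F = (-5.0000, -17.0000).
Jacobian J = [[4·a·b - 5·b^2, 2·a^2 - 10·a·b - 6·b - 1], [3·b^2 + 2, 6·a·b - 4·b]].
At the point, J = [[7.0000, -7.0000], [5.0000, 22.0000]] (det J = 189.0000).
Solving J·Δ = −F gives Δ = (1.2116, 0.4974).

(1.2116, 0.4974)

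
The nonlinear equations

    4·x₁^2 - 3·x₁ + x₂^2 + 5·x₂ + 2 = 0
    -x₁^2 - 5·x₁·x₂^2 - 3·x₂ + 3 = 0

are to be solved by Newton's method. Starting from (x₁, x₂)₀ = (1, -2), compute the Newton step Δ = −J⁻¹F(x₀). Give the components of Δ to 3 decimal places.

At (1, -2): F = (-3.000, -12.000).
Jacobian J = [[8·x₁ - 3, 2·x₂ + 5], [-2·x₁ - 5·x₂^2, -10·x₁·x₂ - 3]].
At the point, J = [[5.000, 1.000], [-22.000, 17.000]] (det J = 107.000).
Solving J·Δ = −F gives Δ = (0.364, 1.178).

(0.364, 1.178)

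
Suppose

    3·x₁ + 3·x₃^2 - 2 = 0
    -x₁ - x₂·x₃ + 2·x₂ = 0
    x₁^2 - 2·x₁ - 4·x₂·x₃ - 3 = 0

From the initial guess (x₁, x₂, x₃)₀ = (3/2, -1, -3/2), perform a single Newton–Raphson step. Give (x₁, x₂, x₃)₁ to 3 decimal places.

At (3/2, -1, -3/2): F = (9.250, -5.000, -9.750).
Jacobian J = [[3, 0, 6·x₃], [-1, -x₃ + 2, -x₂], [2·x₁ - 2, -4·x₃, -4·x₂]].
At the point, J = [[3.000, 0.000, -9.000], [-1.000, 3.500, 1.000], [1.000, 6.000, 4.000]] (det J = 109.500).
Solving J·Δ = −F gives Δ = (-0.337, 1.071, 0.916).
Then the next iterate is (x₁, x₂, x₃)₁ = (1.163, 0.071, -0.584).

(1.163, 0.071, -0.584)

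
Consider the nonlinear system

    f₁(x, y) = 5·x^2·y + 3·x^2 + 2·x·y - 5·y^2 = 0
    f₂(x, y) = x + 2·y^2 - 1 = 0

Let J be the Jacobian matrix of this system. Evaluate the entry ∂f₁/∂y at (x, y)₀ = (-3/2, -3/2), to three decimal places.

23.250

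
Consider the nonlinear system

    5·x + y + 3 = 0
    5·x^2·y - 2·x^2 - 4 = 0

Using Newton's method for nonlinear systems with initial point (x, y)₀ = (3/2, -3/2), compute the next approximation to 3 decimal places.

(0.006, -3.029)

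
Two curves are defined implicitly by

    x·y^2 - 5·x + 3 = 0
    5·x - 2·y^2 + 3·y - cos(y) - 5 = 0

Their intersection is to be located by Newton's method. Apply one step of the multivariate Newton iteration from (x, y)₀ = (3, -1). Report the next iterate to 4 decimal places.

(8.3427, -6.0618)

At (3, -1): F = (-9.0000, 4.459698).
Jacobian J = [[y^2 - 5, 2·x·y], [5, -4·y + sin(y) + 3]].
At the point, J = [[-4.0000, -6.0000], [5.0000, 6.158529]] (det J = 5.365884).
Solving J·Δ = −F gives Δ = (5.3427, -5.0618).
Then the next iterate is (x, y)₁ = (8.3427, -6.0618).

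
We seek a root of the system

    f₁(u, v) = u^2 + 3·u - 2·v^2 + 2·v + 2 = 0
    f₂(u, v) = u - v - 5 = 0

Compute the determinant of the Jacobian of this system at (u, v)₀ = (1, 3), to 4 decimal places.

J = [[2·u + 3, -4·v + 2], [1, -1]].
At the point, J = [[5.0000, -10.0000], [1.0000, -1.0000]].
det J = 5.0000.

5.0000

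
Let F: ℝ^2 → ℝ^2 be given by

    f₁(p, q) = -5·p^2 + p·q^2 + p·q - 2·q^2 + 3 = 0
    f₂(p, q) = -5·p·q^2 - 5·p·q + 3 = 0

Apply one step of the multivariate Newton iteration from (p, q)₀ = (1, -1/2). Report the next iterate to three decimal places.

At (1, -1/2): F = (-2.750, 4.250).
Jacobian J = [[-10·p + q^2 + q, 2·p·q + p - 4·q], [-5·q^2 - 5·q, -10·p·q - 5·p]].
At the point, J = [[-10.250, 2.000], [1.250, 0.000]] (det J = -2.500).
Solving J·Δ = −F gives Δ = (-3.400, -16.050).
Then the next iterate is (p, q)₁ = (-2.400, -16.550).

(-2.400, -16.550)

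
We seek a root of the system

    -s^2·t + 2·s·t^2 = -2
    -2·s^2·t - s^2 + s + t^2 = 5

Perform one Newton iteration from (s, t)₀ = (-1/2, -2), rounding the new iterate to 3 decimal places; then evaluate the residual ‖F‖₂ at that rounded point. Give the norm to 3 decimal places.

At (-1/2, -2): F = (-1.500, -0.750).
Jacobian J = [[-2·s·t + 2·t^2, -s^2 + 4·s·t], [-4·s·t - 2·s + 1, -2·s^2 + 2·t]].
At the point, J = [[6.000, 3.750], [-2.000, -4.500]] (det J = -19.500).
Solving J·Δ = −F gives Δ = (0.490, -0.385).
Then the next iterate is (s, t)₁ = (-0.010, -2.385).
Re-evaluating at (-0.010, -2.385): F = (1.88647, 0.67860), so ‖F‖₂ = 2.005.

2.005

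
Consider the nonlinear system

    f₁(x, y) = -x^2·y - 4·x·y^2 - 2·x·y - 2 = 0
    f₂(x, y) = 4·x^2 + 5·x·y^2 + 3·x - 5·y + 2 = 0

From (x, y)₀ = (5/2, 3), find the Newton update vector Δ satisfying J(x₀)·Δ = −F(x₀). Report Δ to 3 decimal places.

At (5/2, 3): F = (-125.750, 132.000).
Jacobian J = [[-2·x·y - 4·y^2 - 2·y, -x^2 - 8·x·y - 2·x], [8·x + 5·y^2 + 3, 10·x·y - 5]].
At the point, J = [[-57.000, -71.250], [68.000, 70.000]] (det J = 855.000).
Solving J·Δ = −F gives Δ = (-0.705, -1.201).

(-0.705, -1.201)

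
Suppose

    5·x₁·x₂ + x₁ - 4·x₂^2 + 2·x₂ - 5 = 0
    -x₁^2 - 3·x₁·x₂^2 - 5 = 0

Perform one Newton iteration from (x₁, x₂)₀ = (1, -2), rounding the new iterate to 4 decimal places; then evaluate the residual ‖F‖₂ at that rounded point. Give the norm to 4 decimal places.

At (1, -2): F = (-34.0000, -18.0000).
Jacobian J = [[5·x₂ + 1, 5·x₁ - 8·x₂ + 2], [-2·x₁ - 3·x₂^2, -6·x₁·x₂]].
At the point, J = [[-9.0000, 23.0000], [-14.0000, 12.0000]] (det J = 214.0000).
Solving J·Δ = −F gives Δ = (-0.0280, 1.4673).
Then the next iterate is (x₁, x₂)₁ = (0.9720, -0.5327).
Re-evaluating at (0.9720, -0.5327): F = (-8.817399, -6.772255), so ‖F‖₂ = 11.1180.

11.1180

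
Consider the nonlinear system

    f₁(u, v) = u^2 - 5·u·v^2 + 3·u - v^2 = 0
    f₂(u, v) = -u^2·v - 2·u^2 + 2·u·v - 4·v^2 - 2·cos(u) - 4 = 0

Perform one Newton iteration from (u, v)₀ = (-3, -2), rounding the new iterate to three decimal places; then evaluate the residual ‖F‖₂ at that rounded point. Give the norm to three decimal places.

25.562

At (-3, -2): F = (56.000, -6.02002).
Jacobian J = [[2·u - 5·v^2 + 3, -10·u·v - 2·v], [-2·u·v - 4·u + 2·v + 2·sin(u), -u^2 + 2·u - 8·v]].
At the point, J = [[-23.000, -56.000], [-4.28224, 1.000]] (det J = -262.80544).
Solving J·Δ = −F gives Δ = (-1.070, 1.439).
Then the next iterate is (u, v)₁ = (-4.070, -0.561).
Re-evaluating at (-4.070, -0.561): F = (10.44475, -23.33102), so ‖F‖₂ = 25.562.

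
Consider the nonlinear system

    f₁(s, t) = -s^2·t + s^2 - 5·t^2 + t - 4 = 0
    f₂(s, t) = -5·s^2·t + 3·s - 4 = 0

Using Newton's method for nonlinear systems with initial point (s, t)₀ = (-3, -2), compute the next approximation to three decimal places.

(-2.351, -1.110)

At (-3, -2): F = (1.000, 77.000).
Jacobian J = [[-2·s·t + 2·s, -s^2 - 10·t + 1], [-10·s·t + 3, -5·s^2]].
At the point, J = [[-18.000, 12.000], [-57.000, -45.000]] (det J = 1494.000).
Solving J·Δ = −F gives Δ = (0.649, 0.890).
Then the next iterate is (s, t)₁ = (-2.351, -1.110).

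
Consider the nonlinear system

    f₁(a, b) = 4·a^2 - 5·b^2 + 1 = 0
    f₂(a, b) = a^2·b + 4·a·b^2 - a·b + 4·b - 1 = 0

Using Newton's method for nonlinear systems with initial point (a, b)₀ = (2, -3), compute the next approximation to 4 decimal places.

(1.7206, -1.9177)

At (2, -3): F = (-28.0000, 53.0000).
Jacobian J = [[8·a, -10·b], [2·a·b + 4·b^2 - b, a^2 + 8·a·b - a + 4]].
At the point, J = [[16.0000, 30.0000], [27.0000, -42.0000]] (det J = -1482.0000).
Solving J·Δ = −F gives Δ = (-0.2794, 1.0823).
Then the next iterate is (a, b)₁ = (1.7206, -1.9177).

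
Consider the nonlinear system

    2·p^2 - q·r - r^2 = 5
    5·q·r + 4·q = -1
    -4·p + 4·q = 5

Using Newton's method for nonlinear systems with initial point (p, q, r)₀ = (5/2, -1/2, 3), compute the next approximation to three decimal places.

(-2.434, -1.184, -5.598)

At (5/2, -1/2, 3): F = (0.000, -8.500, -17.000).
Jacobian J = [[4·p, -r, -q - 2·r], [0, 5·r + 4, 5·q], [-4, 4, 0]].
At the point, J = [[10.000, -3.000, -5.500], [0.000, 19.000, -2.500], [-4.000, 4.000, 0.000]] (det J = -348.000).
Solving J·Δ = −F gives Δ = (-4.934, -0.684, -8.598).
Then the next iterate is (p, q, r)₁ = (-2.434, -1.184, -5.598).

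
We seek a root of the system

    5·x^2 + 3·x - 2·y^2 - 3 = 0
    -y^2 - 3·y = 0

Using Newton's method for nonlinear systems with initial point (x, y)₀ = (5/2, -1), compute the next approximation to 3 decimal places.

(1.009, 1.000)

At (5/2, -1): F = (33.750, 2.000).
Jacobian J = [[10·x + 3, -4·y], [0, -2·y - 3]].
At the point, J = [[28.000, 4.000], [0.000, -1.000]] (det J = -28.000).
Solving J·Δ = −F gives Δ = (-1.491, 2.000).
Then the next iterate is (x, y)₁ = (1.009, 1.000).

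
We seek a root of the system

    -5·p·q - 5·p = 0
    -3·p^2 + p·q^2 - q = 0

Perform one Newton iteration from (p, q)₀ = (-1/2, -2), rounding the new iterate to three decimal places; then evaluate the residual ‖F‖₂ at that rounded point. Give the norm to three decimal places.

0.530

At (-1/2, -2): F = (-2.500, -0.750).
Jacobian J = [[-5·q - 5, -5·p], [-6·p + q^2, 2·p·q - 1]].
At the point, J = [[5.000, 2.500], [7.000, 1.000]] (det J = -12.500).
Solving J·Δ = −F gives Δ = (-0.050, 1.100).
Then the next iterate is (p, q)₁ = (-0.550, -0.900).
Re-evaluating at (-0.550, -0.900): F = (0.275, -0.453), so ‖F‖₂ = 0.530.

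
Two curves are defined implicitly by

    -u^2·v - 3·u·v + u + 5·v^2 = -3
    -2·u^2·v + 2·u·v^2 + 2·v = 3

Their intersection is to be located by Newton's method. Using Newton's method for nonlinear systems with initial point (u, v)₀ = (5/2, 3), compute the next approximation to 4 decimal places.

At (5/2, 3): F = (9.2500, 10.5000).
Jacobian J = [[-2·u·v - 3·v + 1, -u^2 - 3·u + 10·v], [-4·u·v + 2·v^2, -2·u^2 + 4·u·v + 2]].
At the point, J = [[-23.0000, 16.2500], [-12.0000, 19.5000]] (det J = -253.5000).
Solving J·Δ = −F gives Δ = (0.0385, -0.5148).
Then the next iterate is (u, v)₁ = (2.5385, 2.4852).

(2.5385, 2.4852)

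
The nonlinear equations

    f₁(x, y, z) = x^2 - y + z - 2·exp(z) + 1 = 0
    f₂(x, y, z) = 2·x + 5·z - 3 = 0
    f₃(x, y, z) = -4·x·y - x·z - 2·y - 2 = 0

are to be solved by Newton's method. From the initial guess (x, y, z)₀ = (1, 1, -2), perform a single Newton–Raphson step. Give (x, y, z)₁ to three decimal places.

(0.139, -0.137, 0.544)

At (1, 1, -2): F = (-1.27067, -11.000, -6.000).
Jacobian J = [[2·x, -1, -2·exp(z) + 1], [2, 0, 5], [-4·y - z, -4·x - 2, -x]].
At the point, J = [[2.000, -1.000, 0.72933], [2.000, 0.000, 5.000], [-2.000, -6.000, -1.000]] (det J = 59.24805).
Solving J·Δ = −F gives Δ = (-0.861, -1.137, 2.544).
Then the next iterate is (x, y, z)₁ = (0.139, -0.137, 0.544).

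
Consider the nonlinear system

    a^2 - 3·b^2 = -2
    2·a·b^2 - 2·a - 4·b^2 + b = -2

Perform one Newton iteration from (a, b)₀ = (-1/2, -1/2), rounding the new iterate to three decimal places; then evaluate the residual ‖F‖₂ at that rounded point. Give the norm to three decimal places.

11.551

At (-1/2, -1/2): F = (1.500, 1.250).
Jacobian J = [[2·a, -6·b], [2·b^2 - 2, 4·a·b - 8·b + 1]].
At the point, J = [[-1.000, 3.000], [-1.500, 6.000]] (det J = -1.500).
Solving J·Δ = −F gives Δ = (3.500, 0.667).
Then the next iterate is (a, b)₁ = (3.000, 0.167).
Re-evaluating at (3.000, 0.167): F = (10.91633, -3.77722), so ‖F‖₂ = 11.551.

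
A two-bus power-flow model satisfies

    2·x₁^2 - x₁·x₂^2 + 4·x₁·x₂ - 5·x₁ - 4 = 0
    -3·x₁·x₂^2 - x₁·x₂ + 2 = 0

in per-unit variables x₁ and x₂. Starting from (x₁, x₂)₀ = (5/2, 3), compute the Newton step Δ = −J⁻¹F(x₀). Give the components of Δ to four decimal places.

(-1.0024, -0.9038)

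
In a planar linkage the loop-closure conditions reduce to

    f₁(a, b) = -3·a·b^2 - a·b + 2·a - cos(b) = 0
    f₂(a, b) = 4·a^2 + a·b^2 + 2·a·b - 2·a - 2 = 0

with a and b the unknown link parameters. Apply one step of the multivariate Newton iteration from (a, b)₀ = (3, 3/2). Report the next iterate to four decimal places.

At (3, 3/2): F = (-18.820737, 43.7500).
Jacobian J = [[-3·b^2 - b + 2, -6·a·b - a + sin(b)], [8·a + b^2 + 2·b - 2, 2·a·b + 2·a]].
At the point, J = [[-6.2500, -29.002505], [27.2500, 15.0000]] (det J = 696.568262).
Solving J·Δ = −F gives Δ = (-1.4163, -0.3437).
Then the next iterate is (a, b)₁ = (1.5837, 1.1563).

(1.5837, 1.1563)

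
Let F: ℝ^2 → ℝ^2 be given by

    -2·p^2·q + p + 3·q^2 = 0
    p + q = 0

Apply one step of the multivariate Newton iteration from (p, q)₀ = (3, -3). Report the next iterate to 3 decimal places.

(1.849, -1.849)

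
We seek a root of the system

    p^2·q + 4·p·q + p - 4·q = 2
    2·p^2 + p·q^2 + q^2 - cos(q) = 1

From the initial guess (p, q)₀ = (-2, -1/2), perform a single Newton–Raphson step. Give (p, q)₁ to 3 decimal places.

(-1.236, -0.404)

At (-2, -1/2): F = (0.000, 5.87242).
Jacobian J = [[2·p·q + 4·q + 1, p^2 + 4·p - 4], [4·p + q^2, 2·p·q + 2·q + sin(q)]].
At the point, J = [[1.000, -8.000], [-7.750, 0.52057]] (det J = -61.47943).
Solving J·Δ = −F gives Δ = (0.764, 0.096).
Then the next iterate is (p, q)₁ = (-1.236, -0.404).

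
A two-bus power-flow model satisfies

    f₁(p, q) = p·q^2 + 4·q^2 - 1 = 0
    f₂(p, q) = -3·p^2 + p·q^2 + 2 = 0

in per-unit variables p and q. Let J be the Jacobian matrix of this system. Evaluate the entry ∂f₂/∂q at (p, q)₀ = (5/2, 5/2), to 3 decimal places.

12.500

∂f₂/∂q = 2·p·q.
At (5/2, 5/2) this is 12.500.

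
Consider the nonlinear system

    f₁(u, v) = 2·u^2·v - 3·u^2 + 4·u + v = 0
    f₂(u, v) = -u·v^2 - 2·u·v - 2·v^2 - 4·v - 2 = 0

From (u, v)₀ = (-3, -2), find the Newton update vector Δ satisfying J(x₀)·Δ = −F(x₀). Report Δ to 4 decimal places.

(2.0870, -1.0000)

At (-3, -2): F = (-77.0000, -2.0000).
Jacobian J = [[4·u·v - 6·u + 4, 2·u^2 + 1], [-v^2 - 2·v, -2·u·v - 2·u - 4·v - 4]].
At the point, J = [[46.0000, 19.0000], [0.0000, -2.0000]] (det J = -92.0000).
Solving J·Δ = −F gives Δ = (2.0870, -1.0000).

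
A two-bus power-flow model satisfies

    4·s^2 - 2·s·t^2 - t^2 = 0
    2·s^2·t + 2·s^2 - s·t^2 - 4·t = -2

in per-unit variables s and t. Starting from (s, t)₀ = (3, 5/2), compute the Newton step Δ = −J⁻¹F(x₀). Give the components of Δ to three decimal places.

At (3, 5/2): F = (-7.750, 36.250).
Jacobian J = [[8·s - 2·t^2, -4·s·t - 2·t], [4·s·t + 4·s - t^2, 2·s^2 - 2·s·t - 4]].
At the point, J = [[11.500, -35.000], [35.750, -1.000]] (det J = 1239.750).
Solving J·Δ = −F gives Δ = (-1.030, -0.560).

(-1.030, -0.560)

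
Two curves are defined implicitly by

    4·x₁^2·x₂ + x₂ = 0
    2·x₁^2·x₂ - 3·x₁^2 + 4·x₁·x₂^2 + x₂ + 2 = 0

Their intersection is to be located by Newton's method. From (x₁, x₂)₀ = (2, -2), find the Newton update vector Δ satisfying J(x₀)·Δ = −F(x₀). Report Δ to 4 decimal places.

(-0.7596, 0.5702)

At (2, -2): F = (-34.0000, 4.0000).
Jacobian J = [[8·x₁·x₂, 4·x₁^2 + 1], [4·x₁·x₂ - 6·x₁ + 4·x₂^2, 2·x₁^2 + 8·x₁·x₂ + 1]].
At the point, J = [[-32.0000, 17.0000], [-12.0000, -23.0000]] (det J = 940.0000).
Solving J·Δ = −F gives Δ = (-0.7596, 0.5702).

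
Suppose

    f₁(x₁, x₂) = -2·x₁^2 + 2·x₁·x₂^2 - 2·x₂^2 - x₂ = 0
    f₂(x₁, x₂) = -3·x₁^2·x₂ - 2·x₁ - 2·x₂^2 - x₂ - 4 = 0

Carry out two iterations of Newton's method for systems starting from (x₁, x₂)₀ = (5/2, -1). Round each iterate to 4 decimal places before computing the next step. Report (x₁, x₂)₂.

(1.4026, -1.5853)

At (5/2, -1): F = (-8.5000, 8.7500).
Jacobian J = [[-4·x₁ + 2·x₂^2, 4·x₁·x₂ - 4·x₂ - 1], [-6·x₁·x₂ - 2, -3·x₁^2 - 4·x₂ - 1]].
At the point, J = [[-8.0000, -7.0000], [13.0000, -15.7500]] (det J = 217.0000).
Solving J·Δ = −F gives Δ = (-0.8992, -0.1866).
Then the next iterate is (x₁, x₂)₁ = (1.6008, -1.1866).
Round to (1.6008, -1.1866) and repeat: F = (-2.246645, 0.291164), J = [[-3.587161, -3.851637], [9.397056, -3.941282]].
Δ = (-0.1982, -0.3987), so (x₁, x₂)₂ = (1.4026, -1.5853).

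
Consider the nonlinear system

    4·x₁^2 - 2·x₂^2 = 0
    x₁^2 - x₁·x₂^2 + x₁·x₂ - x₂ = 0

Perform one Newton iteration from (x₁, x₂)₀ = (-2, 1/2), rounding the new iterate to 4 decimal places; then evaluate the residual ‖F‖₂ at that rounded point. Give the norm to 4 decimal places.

3.3042

At (-2, 1/2): F = (15.5000, 3.0000).
Jacobian J = [[8·x₁, -4·x₂], [2·x₁ - x₂^2 + x₂, -2·x₁·x₂ + x₁ - 1]].
At the point, J = [[-16.0000, -2.0000], [-3.7500, -1.0000]] (det J = 8.5000).
Solving J·Δ = −F gives Δ = (1.1176, -1.1912).
Then the next iterate is (x₁, x₂)₁ = (-0.8824, -0.6912).
Re-evaluating at (-0.8824, -0.6912): F = (2.159004, 2.501318), so ‖F‖₂ = 3.3042.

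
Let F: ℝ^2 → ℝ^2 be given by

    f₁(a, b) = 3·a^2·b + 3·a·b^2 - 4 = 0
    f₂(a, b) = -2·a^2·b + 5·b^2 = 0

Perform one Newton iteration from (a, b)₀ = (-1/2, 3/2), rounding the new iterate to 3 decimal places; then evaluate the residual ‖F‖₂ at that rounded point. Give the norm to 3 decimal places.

At (-1/2, 3/2): F = (-6.250, 10.500).
Jacobian J = [[6·a·b + 3·b^2, 3·a^2 + 6·a·b], [-4·a·b, -2·a^2 + 10·b]].
At the point, J = [[2.250, -3.750], [3.000, 14.500]] (det J = 43.875).
Solving J·Δ = −F gives Δ = (1.168, -0.966).
Then the next iterate is (a, b)₁ = (0.668, 0.534).
Re-evaluating at (0.668, 0.534): F = (-2.71370, 0.94921), so ‖F‖₂ = 2.875.

2.875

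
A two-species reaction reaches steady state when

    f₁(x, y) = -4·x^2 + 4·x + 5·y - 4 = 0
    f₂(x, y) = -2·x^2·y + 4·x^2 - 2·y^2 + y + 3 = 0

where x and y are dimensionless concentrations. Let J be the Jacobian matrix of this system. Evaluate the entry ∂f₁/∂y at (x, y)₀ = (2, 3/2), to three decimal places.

5.000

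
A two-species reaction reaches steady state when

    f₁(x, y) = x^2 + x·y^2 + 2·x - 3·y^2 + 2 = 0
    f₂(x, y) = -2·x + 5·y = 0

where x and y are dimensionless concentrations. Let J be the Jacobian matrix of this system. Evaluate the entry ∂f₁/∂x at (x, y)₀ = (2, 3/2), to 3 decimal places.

8.250

∂f₁/∂x = 2·x + y^2 + 2.
At (2, 3/2) this is 8.250.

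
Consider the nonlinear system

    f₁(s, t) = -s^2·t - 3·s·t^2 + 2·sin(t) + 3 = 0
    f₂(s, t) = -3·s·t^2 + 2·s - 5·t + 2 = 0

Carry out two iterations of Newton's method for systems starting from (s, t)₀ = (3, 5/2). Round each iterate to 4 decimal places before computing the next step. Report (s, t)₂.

(2.1573, 0.9086)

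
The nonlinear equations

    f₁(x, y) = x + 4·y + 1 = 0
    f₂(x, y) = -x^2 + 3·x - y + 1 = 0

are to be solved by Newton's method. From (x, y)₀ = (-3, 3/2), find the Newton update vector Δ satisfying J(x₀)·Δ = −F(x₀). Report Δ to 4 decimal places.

(1.8919, -1.4730)

At (-3, 3/2): F = (4.0000, -18.5000).
Jacobian J = [[1, 4], [-2·x + 3, -1]].
At the point, J = [[1.0000, 4.0000], [9.0000, -1.0000]] (det J = -37.0000).
Solving J·Δ = −F gives Δ = (1.8919, -1.4730).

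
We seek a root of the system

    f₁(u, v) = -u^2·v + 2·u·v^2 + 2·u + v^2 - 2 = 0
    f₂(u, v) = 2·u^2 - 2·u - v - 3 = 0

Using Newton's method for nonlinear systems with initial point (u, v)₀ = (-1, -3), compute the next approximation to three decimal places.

(-0.375, -2.750)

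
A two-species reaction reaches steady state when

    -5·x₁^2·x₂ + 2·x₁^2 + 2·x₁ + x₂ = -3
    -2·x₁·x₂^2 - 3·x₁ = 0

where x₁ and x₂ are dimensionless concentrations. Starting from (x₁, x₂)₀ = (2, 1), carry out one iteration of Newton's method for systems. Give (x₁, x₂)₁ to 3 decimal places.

At (2, 1): F = (-4.000, -10.000).
Jacobian J = [[-10·x₁·x₂ + 4·x₁ + 2, -5·x₁^2 + 1], [-2·x₂^2 - 3, -4·x₁·x₂]].
At the point, J = [[-10.000, -19.000], [-5.000, -8.000]] (det J = -15.000).
Solving J·Δ = −F gives Δ = (-10.533, 5.333).
Then the next iterate is (x₁, x₂)₁ = (-8.533, 6.333).

(-8.533, 6.333)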